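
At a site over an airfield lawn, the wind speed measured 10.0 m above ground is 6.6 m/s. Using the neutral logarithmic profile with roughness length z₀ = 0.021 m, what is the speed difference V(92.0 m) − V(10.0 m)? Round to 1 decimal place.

Log law: V₂ = V₁ · ln(z₂/z₀)/ln(z₁/z₀) = 6.6 × 8.3850/6.1658 = 8.9755 m/s
ΔV = 8.9755 − 6.6 = 2.3755 m/s

2.4 m/s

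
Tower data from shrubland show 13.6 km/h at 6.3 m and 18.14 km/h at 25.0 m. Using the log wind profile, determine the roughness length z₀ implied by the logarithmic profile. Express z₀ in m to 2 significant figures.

Log law: V(z) ∝ ln(z/z₀). With r = V₁/V₂ = 13.6/18.14 = 0.74972,
r · ln(z₂/z₀) = ln(z₁/z₀) ⇒ ln z₀ = (ln z₁ − r·ln z₂)/(1 − r)
ln z₀ = (1.84055 − 0.74972×3.21888) / 0.25028 = -2.2884
z₀ = exp(-2.2884) = 0.1014 m

z₀ ≈ 0.10 m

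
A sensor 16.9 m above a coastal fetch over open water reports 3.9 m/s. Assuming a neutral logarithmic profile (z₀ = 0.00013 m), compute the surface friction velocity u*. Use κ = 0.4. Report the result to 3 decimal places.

Log law: V(z) = (u*/κ) · ln(z/z₀) ⇒ u* = κ · V / ln(z/z₀)
u* = 0.4 × 3.9 / ln(16.9/0.00013) = 0.4 × 3.9 / 11.7753
   = 1.5600 / 11.7753 = 0.1325 m/s

u* ≈ 0.132 m/s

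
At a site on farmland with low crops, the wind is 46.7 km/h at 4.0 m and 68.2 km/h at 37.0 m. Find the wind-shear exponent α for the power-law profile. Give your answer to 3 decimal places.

α ≈ 0.170

Power law: V₂/V₁ = (z₂/z₁)^α ⇒ α = ln(V₂/V₁) / ln(z₂/z₁)
α = ln(68.2/46.7) / ln(37.0/4.0) = ln(1.4604) / ln(9.2500)
  = 0.37870 / 2.22462 = 0.17023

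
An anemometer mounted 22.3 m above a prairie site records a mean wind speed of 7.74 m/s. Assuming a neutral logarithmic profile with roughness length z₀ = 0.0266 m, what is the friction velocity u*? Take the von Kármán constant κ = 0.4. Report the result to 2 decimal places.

Log law: V(z) = (u*/κ) · ln(z/z₀) ⇒ u* = κ · V / ln(z/z₀)
u* = 0.4 × 7.74 / ln(22.3/0.0266) = 0.4 × 7.74 / 6.7314
   = 3.0960 / 6.7314 = 0.4599 m/s

u* ≈ 0.46 m/s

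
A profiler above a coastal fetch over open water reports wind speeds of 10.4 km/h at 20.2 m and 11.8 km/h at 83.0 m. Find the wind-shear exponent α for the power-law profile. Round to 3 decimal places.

Power law: V₂/V₁ = (z₂/z₁)^α ⇒ α = ln(V₂/V₁) / ln(z₂/z₁)
α = ln(11.8/10.4) / ln(83.0/20.2) = ln(1.1346) / ln(4.1089)
  = 0.12629 / 1.41316 = 0.08937

α ≈ 0.089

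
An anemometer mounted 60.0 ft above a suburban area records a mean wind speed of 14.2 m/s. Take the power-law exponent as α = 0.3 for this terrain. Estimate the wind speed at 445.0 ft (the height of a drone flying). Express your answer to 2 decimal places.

25.90 m/s

Power-law profile: V₂ = V₁ · (z₂/z₁)^α
V₂ = 14.2 × (445.0/60.0)^0.3 = 14.2 × (7.4167)^0.3
    = 14.2 × 1.8242 = 25.9031 m/s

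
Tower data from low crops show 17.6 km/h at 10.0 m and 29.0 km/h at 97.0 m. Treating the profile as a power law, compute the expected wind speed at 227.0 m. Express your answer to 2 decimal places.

First find α: α = ln(V₂/V₁)/ln(z₂/z₁) = ln(29.0/17.6)/ln(97.0/10.0) = 0.49940/2.27213 = 0.2198
Extrapolate from 97.0 m to 227.0 m: V₃ = 29.0 × (227.0/97.0)^0.2198 = 29.0 × 1.2055 = 34.9589 km/h

34.96 km/h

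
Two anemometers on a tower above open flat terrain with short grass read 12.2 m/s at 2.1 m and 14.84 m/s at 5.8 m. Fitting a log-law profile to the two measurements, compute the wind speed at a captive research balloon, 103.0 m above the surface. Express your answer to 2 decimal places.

22.32 m/s

Log law: V ∝ ln(z/z₀). From the pair, with r = V₁/V₂ = 0.82210,
ln z₀ = (ln z₁ − r·ln z₂)/(1 − r) = (0.7419 − 0.82210×1.7579)/0.17790 = -3.9528 → z₀ = 0.01920 m
V₃ = V₁ · ln(z₃/z₀)/ln(z₁/z₀) = 12.2 × 8.5876/4.6948 = 22.3159 m/s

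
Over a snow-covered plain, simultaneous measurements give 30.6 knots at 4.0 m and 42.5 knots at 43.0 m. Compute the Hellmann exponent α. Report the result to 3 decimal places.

Power law: V₂/V₁ = (z₂/z₁)^α ⇒ α = ln(V₂/V₁) / ln(z₂/z₁)
α = ln(42.5/30.6) / ln(43.0/4.0) = ln(1.3889) / ln(10.7500)
  = 0.32850 / 2.37491 = 0.13832

α ≈ 0.138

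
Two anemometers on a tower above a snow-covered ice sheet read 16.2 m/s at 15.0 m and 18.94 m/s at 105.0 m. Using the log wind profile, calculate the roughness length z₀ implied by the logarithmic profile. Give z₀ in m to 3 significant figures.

Log law: V(z) ∝ ln(z/z₀). With r = V₁/V₂ = 16.2/18.94 = 0.85533,
r · ln(z₂/z₀) = ln(z₁/z₀) ⇒ ln z₀ = (ln z₁ − r·ln z₂)/(1 − r)
ln z₀ = (2.70805 − 0.85533×4.65396) / 0.14467 = -8.7970
z₀ = exp(-8.7970) = 0.0001512 m

z₀ ≈ 0.000151 m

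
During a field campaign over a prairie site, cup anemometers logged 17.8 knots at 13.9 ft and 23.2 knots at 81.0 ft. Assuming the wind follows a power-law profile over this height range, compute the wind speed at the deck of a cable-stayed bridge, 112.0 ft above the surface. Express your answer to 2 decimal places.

First find α: α = ln(V₂/V₁)/ln(z₂/z₁) = ln(23.2/17.8)/ln(81.0/13.9) = 0.26495/1.76256 = 0.1503
Extrapolate from 81.0 ft to 112.0 ft: V₃ = 23.2 × (112.0/81.0)^0.1503 = 23.2 × 1.0499 = 24.3581 knots

24.36 knots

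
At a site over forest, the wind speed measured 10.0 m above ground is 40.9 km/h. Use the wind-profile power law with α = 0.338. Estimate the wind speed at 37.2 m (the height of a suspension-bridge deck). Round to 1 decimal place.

Power-law profile: V₂ = V₁ · (z₂/z₁)^α
V₂ = 40.9 × (37.2/10.0)^0.338 = 40.9 × (3.7200)^0.338
    = 40.9 × 1.5590 = 63.7627 km/h

63.8 km/h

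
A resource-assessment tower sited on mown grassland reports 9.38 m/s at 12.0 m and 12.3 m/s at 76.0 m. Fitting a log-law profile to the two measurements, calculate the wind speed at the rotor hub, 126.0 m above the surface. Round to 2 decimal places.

13.10 m/s

Log law: V ∝ ln(z/z₀). From the pair, with r = V₁/V₂ = 0.76260,
ln z₀ = (ln z₁ − r·ln z₂)/(1 − r) = (2.4849 − 0.76260×4.3307)/0.23740 = -3.4445 → z₀ = 0.03192 m
V₃ = V₁ · ln(z₃/z₀)/ln(z₁/z₀) = 9.38 × 8.2808/5.9294 = 13.0998 m/s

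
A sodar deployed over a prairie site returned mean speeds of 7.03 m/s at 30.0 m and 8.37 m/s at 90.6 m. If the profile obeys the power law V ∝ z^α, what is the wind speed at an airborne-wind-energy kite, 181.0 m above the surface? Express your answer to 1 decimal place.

First find α: α = ln(V₂/V₁)/ln(z₂/z₁) = ln(8.37/7.03)/ln(90.6/30.0) = 0.17447/1.10526 = 0.1579
Extrapolate from 90.6 m to 181.0 m: V₃ = 8.37 × (181.0/90.6)^0.1579 = 8.37 × 1.1154 = 9.3362 m/s

9.3 m/s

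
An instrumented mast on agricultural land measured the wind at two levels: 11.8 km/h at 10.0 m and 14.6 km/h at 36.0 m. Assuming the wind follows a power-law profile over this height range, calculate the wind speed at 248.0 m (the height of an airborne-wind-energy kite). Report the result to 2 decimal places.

20.12 km/h

First find α: α = ln(V₂/V₁)/ln(z₂/z₁) = ln(14.6/11.8)/ln(36.0/10.0) = 0.21292/1.28093 = 0.1662
Extrapolate from 36.0 m to 248.0 m: V₃ = 14.6 × (248.0/36.0)^0.1662 = 14.6 × 1.3782 = 20.1221 km/h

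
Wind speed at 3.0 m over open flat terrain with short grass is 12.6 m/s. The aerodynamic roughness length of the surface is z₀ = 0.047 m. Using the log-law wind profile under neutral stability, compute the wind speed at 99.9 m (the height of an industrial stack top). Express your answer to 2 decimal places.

23.23 m/s

Log law: V(z) ∝ ln(z/z₀), so V₂/V₁ = ln(z₂/z₀) / ln(z₁/z₀).
ln(99.9/0.047) = 7.6618, ln(3.0/0.047) = 4.1562
V₂ = 12.6 × 7.6618/4.1562 = 12.6 × 1.8434 = 23.2275 m/s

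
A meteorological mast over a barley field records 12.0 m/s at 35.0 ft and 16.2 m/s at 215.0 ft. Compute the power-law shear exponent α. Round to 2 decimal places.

Power law: V₂/V₁ = (z₂/z₁)^α ⇒ α = ln(V₂/V₁) / ln(z₂/z₁)
α = ln(16.2/12.0) / ln(215.0/35.0) = ln(1.3500) / ln(6.1429)
  = 0.30010 / 1.81529 = 0.16532

α ≈ 0.17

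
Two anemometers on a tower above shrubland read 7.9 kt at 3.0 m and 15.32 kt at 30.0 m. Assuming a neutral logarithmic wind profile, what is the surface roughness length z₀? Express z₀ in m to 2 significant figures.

Log law: V(z) ∝ ln(z/z₀). With r = V₁/V₂ = 7.9/15.32 = 0.51567,
r · ln(z₂/z₀) = ln(z₁/z₀) ⇒ ln z₀ = (ln z₁ − r·ln z₂)/(1 − r)
ln z₀ = (1.09861 − 0.51567×3.40120) / 0.48433 = -1.3529
z₀ = exp(-1.3529) = 0.2585 m

z₀ ≈ 0.26 m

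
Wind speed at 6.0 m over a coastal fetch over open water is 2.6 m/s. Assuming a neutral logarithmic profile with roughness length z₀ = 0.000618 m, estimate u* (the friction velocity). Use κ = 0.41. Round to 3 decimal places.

Log law: V(z) = (u*/κ) · ln(z/z₀) ⇒ u* = κ · V / ln(z/z₀)
u* = 0.41 × 2.6 / ln(6.0/0.000618) = 0.41 × 2.6 / 9.1808
   = 1.0660 / 9.1808 = 0.1161 m/s

u* ≈ 0.116 m/s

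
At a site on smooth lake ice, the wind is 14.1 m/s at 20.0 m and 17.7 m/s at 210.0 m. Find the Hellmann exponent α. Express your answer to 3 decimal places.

α ≈ 0.097

Power law: V₂/V₁ = (z₂/z₁)^α ⇒ α = ln(V₂/V₁) / ln(z₂/z₁)
α = ln(17.7/14.1) / ln(210.0/20.0) = ln(1.2553) / ln(10.5000)
  = 0.22739 / 2.35138 = 0.09671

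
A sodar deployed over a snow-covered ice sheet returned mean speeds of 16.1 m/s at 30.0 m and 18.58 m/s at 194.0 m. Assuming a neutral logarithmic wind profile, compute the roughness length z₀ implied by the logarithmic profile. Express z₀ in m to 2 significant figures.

z₀ ≈ 0.00016 m

Log law: V(z) ∝ ln(z/z₀). With r = V₁/V₂ = 16.1/18.58 = 0.86652,
r · ln(z₂/z₀) = ln(z₁/z₀) ⇒ ln z₀ = (ln z₁ − r·ln z₂)/(1 − r)
ln z₀ = (3.40120 − 0.86652×5.26786) / 0.13348 = -8.7170
z₀ = exp(-8.7170) = 0.0001638 m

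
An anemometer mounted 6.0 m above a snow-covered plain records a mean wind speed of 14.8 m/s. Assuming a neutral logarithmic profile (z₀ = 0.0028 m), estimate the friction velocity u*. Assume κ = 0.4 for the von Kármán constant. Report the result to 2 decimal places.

Log law: V(z) = (u*/κ) · ln(z/z₀) ⇒ u* = κ · V / ln(z/z₀)
u* = 0.4 × 14.8 / ln(6.0/0.0028) = 0.4 × 14.8 / 7.6699
   = 5.9200 / 7.6699 = 0.7718 m/s

u* ≈ 0.77 m/s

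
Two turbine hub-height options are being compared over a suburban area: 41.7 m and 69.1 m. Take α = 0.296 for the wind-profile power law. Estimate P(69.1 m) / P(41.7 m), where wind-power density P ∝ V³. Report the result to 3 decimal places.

Speed ratio: V_B/V_A = (z_B/z_A)^α = (69.1/41.7)^0.296 = (1.6571)^0.296 = 1.16125
Power-density ratio: P_B/P_A = (V_B/V_A)³ = (1.16125)³ = 1.56594

1.566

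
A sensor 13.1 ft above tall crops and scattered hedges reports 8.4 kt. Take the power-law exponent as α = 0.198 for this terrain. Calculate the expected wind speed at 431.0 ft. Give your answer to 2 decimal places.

16.78 kt

Power-law profile: V₂ = V₁ · (z₂/z₁)^α
V₂ = 8.4 × (431.0/13.1)^0.198 = 8.4 × (32.9008)^0.198
    = 8.4 × 1.9971 = 16.7759 kt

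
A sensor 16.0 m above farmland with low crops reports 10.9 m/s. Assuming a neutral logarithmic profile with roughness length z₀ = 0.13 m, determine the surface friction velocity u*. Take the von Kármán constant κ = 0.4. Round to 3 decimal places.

u* ≈ 0.906 m/s

Log law: V(z) = (u*/κ) · ln(z/z₀) ⇒ u* = κ · V / ln(z/z₀)
u* = 0.4 × 10.9 / ln(16.0/0.13) = 0.4 × 10.9 / 4.8128
   = 4.3600 / 4.8128 = 0.9059 m/s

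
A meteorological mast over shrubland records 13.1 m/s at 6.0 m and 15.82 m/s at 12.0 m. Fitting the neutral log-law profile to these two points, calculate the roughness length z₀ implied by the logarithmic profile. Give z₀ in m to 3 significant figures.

Log law: V(z) ∝ ln(z/z₀). With r = V₁/V₂ = 13.1/15.82 = 0.82807,
r · ln(z₂/z₀) = ln(z₁/z₀) ⇒ ln z₀ = (ln z₁ − r·ln z₂)/(1 − r)
ln z₀ = (1.79176 − 0.82807×2.48491) / 0.17193 = -1.5466
z₀ = exp(-1.5466) = 0.2130 m

z₀ ≈ 0.213 m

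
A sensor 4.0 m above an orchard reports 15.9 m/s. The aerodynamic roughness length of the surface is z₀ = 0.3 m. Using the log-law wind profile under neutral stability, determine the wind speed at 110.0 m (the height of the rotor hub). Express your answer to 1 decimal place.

Log law: V(z) ∝ ln(z/z₀), so V₂/V₁ = ln(z₂/z₀) / ln(z₁/z₀).
ln(110.0/0.3) = 5.9045, ln(4.0/0.3) = 2.5903
V₂ = 15.9 × 5.9045/2.5903 = 15.9 × 2.2795 = 36.2437 m/s

36.2 m/s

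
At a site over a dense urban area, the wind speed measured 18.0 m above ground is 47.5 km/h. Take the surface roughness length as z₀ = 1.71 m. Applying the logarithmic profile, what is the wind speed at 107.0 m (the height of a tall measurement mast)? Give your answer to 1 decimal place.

Log law: V(z) ∝ ln(z/z₀), so V₂/V₁ = ln(z₂/z₀) / ln(z₁/z₀).
ln(107.0/1.71) = 4.1363, ln(18.0/1.71) = 2.3539
V₂ = 47.5 × 4.1363/2.3539 = 47.5 × 1.7572 = 83.4690 km/h

83.5 km/h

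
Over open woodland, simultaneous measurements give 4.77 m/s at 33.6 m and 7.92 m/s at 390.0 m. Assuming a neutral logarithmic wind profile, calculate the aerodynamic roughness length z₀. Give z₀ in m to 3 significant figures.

z₀ ≈ 0.820 m

Log law: V(z) ∝ ln(z/z₀). With r = V₁/V₂ = 4.77/7.92 = 0.60227,
r · ln(z₂/z₀) = ln(z₁/z₀) ⇒ ln z₀ = (ln z₁ − r·ln z₂)/(1 − r)
ln z₀ = (3.51453 − 0.60227×5.96615) / 0.39773 = -0.1979
z₀ = exp(-0.1979) = 0.8204 m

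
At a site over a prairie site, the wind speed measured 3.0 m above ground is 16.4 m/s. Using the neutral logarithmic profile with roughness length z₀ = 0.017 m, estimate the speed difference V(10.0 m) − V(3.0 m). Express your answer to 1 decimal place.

Log law: V₂ = V₁ · ln(z₂/z₀)/ln(z₁/z₀) = 16.4 × 6.3771/5.1732 = 20.2169 m/s
ΔV = 20.2169 − 16.4 = 3.8169 m/s

3.8 m/s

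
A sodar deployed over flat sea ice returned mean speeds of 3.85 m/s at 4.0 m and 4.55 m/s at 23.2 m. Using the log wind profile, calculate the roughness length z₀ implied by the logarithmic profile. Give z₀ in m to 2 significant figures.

Log law: V(z) ∝ ln(z/z₀). With r = V₁/V₂ = 3.85/4.55 = 0.84615,
r · ln(z₂/z₀) = ln(z₁/z₀) ⇒ ln z₀ = (ln z₁ − r·ln z₂)/(1 − r)
ln z₀ = (1.38629 − 0.84615×3.14415) / 0.15385 = -8.2819
z₀ = exp(-8.2819) = 0.0002530 m

z₀ ≈ 0.00025 m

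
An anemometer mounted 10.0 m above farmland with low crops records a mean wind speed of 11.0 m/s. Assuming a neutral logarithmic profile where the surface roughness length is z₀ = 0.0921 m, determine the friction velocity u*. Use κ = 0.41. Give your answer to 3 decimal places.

u* ≈ 0.962 m/s

Log law: V(z) = (u*/κ) · ln(z/z₀) ⇒ u* = κ · V / ln(z/z₀)
u* = 0.41 × 11.0 / ln(10.0/0.0921) = 0.41 × 11.0 / 4.6875
   = 4.5100 / 4.6875 = 0.9621 m/s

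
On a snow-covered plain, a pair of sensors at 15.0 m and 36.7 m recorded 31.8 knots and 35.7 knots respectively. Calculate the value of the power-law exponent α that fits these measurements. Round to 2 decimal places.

Power law: V₂/V₁ = (z₂/z₁)^α ⇒ α = ln(V₂/V₁) / ln(z₂/z₁)
α = ln(35.7/31.8) / ln(36.7/15.0) = ln(1.1226) / ln(2.4467)
  = 0.11568 / 0.89473 = 0.12930

α ≈ 0.13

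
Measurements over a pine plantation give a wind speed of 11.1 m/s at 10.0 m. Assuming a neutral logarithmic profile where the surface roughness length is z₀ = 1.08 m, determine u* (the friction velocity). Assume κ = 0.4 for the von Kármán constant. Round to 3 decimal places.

Log law: V(z) = (u*/κ) · ln(z/z₀) ⇒ u* = κ · V / ln(z/z₀)
u* = 0.4 × 11.1 / ln(10.0/1.08) = 0.4 × 11.1 / 2.2256
   = 4.4400 / 2.2256 = 1.9949 m/s

u* ≈ 1.995 m/s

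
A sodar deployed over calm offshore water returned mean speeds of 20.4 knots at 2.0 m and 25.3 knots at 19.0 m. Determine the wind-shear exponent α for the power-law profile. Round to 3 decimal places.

α ≈ 0.096

Power law: V₂/V₁ = (z₂/z₁)^α ⇒ α = ln(V₂/V₁) / ln(z₂/z₁)
α = ln(25.3/20.4) / ln(19.0/2.0) = ln(1.2402) / ln(9.5000)
  = 0.21527 / 2.25129 = 0.09562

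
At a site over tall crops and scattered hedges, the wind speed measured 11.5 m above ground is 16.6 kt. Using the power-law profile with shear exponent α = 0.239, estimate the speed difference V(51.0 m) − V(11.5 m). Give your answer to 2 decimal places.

7.10 kt

Power law: V₂ = V₁ · (z₂/z₁)^α = 16.6 × (4.4348)^0.239 = 23.6979 kt
ΔV = 23.6979 − 16.6 = 7.0979 kt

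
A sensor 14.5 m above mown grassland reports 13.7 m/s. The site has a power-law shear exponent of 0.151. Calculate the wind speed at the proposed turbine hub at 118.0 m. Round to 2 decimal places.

Power-law profile: V₂ = V₁ · (z₂/z₁)^α
V₂ = 13.7 × (118.0/14.5)^0.151 = 13.7 × (8.1379)^0.151
    = 13.7 × 1.3724 = 18.8022 m/s

18.80 m/s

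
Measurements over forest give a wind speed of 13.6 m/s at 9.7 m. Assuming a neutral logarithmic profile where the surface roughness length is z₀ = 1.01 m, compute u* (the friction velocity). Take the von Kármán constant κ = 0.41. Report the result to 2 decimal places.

u* ≈ 2.46 m/s

Log law: V(z) = (u*/κ) · ln(z/z₀) ⇒ u* = κ · V / ln(z/z₀)
u* = 0.41 × 13.6 / ln(9.7/1.01) = 0.41 × 13.6 / 2.2622
   = 5.5760 / 2.2622 = 2.4649 m/s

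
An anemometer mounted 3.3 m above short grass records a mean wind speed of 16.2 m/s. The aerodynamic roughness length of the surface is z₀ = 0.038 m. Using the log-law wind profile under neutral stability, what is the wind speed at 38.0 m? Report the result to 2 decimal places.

Log law: V(z) ∝ ln(z/z₀), so V₂/V₁ = ln(z₂/z₀) / ln(z₁/z₀).
ln(38.0/0.038) = 6.9078, ln(3.3/0.038) = 4.4641
V₂ = 16.2 × 6.9078/4.4641 = 16.2 × 1.5474 = 25.0680 m/s

25.07 m/s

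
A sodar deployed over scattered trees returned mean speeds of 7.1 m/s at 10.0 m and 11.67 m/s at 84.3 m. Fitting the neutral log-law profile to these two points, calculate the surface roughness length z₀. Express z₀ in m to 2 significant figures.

z₀ ≈ 0.36 m

Log law: V(z) ∝ ln(z/z₀). With r = V₁/V₂ = 7.1/11.67 = 0.60840,
r · ln(z₂/z₀) = ln(z₁/z₀) ⇒ ln z₀ = (ln z₁ − r·ln z₂)/(1 − r)
ln z₀ = (2.30259 − 0.60840×4.43438) / 0.39160 = -1.0094
z₀ = exp(-1.0094) = 0.3644 m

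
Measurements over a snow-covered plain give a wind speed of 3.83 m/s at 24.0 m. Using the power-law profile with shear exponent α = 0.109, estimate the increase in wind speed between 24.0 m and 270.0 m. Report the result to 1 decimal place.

1.2 m/s

Power law: V₂ = V₁ · (z₂/z₁)^α = 3.83 × (11.2500)^0.109 = 4.9863 m/s
ΔV = 4.9863 − 3.83 = 1.1563 m/s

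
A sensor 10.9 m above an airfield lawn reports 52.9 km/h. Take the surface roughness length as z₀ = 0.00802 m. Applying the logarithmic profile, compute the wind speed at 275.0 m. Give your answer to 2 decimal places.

76.57 km/h

Log law: V(z) ∝ ln(z/z₀), so V₂/V₁ = ln(z₂/z₀) / ln(z₁/z₀).
ln(275.0/0.00802) = 10.4426, ln(10.9/0.00802) = 7.2146
V₂ = 52.9 × 10.4426/7.2146 = 52.9 × 1.4474 = 76.5690 km/h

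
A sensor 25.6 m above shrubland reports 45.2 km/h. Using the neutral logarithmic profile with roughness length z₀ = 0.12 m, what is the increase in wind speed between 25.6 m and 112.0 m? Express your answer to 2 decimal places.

12.44 km/h

Log law: V₂ = V₁ · ln(z₂/z₀)/ln(z₁/z₀) = 45.2 × 6.8388/5.3629 = 57.6394 km/h
ΔV = 57.6394 − 45.2 = 12.4394 km/h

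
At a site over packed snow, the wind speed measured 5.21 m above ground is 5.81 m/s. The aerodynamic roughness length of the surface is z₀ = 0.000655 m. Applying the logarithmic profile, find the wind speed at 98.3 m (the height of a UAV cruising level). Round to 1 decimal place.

7.7 m/s

Log law: V(z) ∝ ln(z/z₀), so V₂/V₁ = ln(z₂/z₀) / ln(z₁/z₀).
ln(98.3/0.000655) = 11.9189, ln(5.21/0.000655) = 8.9815
V₂ = 5.81 × 11.9189/8.9815 = 5.81 × 1.3271 = 7.7102 m/s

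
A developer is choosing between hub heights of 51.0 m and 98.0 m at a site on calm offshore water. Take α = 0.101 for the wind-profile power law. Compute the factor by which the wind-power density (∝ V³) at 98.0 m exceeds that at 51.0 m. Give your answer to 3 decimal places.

Speed ratio: V_B/V_A = (z_B/z_A)^α = (98.0/51.0)^0.101 = (1.9216)^0.101 = 1.06819
Power-density ratio: P_B/P_A = (V_B/V_A)³ = (1.06819)³ = 1.21884

1.219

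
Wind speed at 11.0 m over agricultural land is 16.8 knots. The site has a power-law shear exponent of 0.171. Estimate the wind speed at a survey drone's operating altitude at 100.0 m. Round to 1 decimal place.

24.5 knots

Power-law profile: V₂ = V₁ · (z₂/z₁)^α
V₂ = 16.8 × (100.0/11.0)^0.171 = 16.8 × (9.0909)^0.171
    = 16.8 × 1.4586 = 24.5037 knots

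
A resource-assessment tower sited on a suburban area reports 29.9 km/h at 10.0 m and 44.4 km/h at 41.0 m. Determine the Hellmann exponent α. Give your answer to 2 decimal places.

α ≈ 0.28

Power law: V₂/V₁ = (z₂/z₁)^α ⇒ α = ln(V₂/V₁) / ln(z₂/z₁)
α = ln(44.4/29.9) / ln(41.0/10.0) = ln(1.4849) / ln(4.1000)
  = 0.39538 / 1.41099 = 0.28022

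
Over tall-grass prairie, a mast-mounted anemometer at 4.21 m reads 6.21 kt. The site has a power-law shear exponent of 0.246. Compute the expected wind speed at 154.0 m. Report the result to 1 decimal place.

Power-law profile: V₂ = V₁ · (z₂/z₁)^α
V₂ = 6.21 × (154.0/4.21)^0.246 = 6.21 × (36.5796)^0.246
    = 6.21 × 2.4241 = 15.0539 kt

15.1 kt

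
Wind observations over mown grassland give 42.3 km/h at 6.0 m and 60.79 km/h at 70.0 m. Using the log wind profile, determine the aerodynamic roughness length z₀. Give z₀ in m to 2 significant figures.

z₀ ≈ 0.022 m

Log law: V(z) ∝ ln(z/z₀). With r = V₁/V₂ = 42.3/60.79 = 0.69584,
r · ln(z₂/z₀) = ln(z₁/z₀) ⇒ ln z₀ = (ln z₁ − r·ln z₂)/(1 − r)
ln z₀ = (1.79176 − 0.69584×4.24850) / 0.30416 = -3.8286
z₀ = exp(-3.8286) = 0.02174 m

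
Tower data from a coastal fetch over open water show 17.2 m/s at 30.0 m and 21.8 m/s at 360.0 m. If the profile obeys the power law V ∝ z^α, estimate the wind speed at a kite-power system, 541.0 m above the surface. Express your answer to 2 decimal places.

22.66 m/s

First find α: α = ln(V₂/V₁)/ln(z₂/z₁) = ln(21.8/17.2)/ln(360.0/30.0) = 0.23700/2.48491 = 0.0954
Extrapolate from 360.0 m to 541.0 m: V₃ = 21.8 × (541.0/360.0)^0.0954 = 21.8 × 1.0396 = 22.6636 m/s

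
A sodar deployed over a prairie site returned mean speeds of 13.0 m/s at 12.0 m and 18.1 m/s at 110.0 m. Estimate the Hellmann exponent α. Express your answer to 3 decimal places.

Power law: V₂/V₁ = (z₂/z₁)^α ⇒ α = ln(V₂/V₁) / ln(z₂/z₁)
α = ln(18.1/13.0) / ln(110.0/12.0) = ln(1.3923) / ln(9.1667)
  = 0.33096 / 2.21557 = 0.14938

α ≈ 0.149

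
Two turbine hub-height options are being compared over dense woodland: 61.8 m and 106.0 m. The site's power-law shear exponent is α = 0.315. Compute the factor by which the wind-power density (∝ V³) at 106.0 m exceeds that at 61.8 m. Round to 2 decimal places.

Speed ratio: V_B/V_A = (z_B/z_A)^α = (106.0/61.8)^0.315 = (1.7152)^0.315 = 1.18525
Power-density ratio: P_B/P_A = (V_B/V_A)³ = (1.18525)³ = 1.66506

1.67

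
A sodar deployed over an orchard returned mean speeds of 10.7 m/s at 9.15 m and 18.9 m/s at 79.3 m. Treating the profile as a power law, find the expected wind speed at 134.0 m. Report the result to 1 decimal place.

21.7 m/s

First find α: α = ln(V₂/V₁)/ln(z₂/z₁) = ln(18.9/10.7)/ln(79.3/9.15) = 0.56892/2.15948 = 0.2635
Extrapolate from 79.3 m to 134.0 m: V₃ = 18.9 × (134.0/79.3)^0.2635 = 18.9 × 1.1482 = 21.7012 m/s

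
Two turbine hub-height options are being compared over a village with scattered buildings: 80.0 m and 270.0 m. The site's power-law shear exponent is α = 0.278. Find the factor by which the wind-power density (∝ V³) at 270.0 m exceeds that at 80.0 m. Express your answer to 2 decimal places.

2.76

Speed ratio: V_B/V_A = (z_B/z_A)^α = (270.0/80.0)^0.278 = (3.3750)^0.278 = 1.40236
Power-density ratio: P_B/P_A = (V_B/V_A)³ = (1.40236)³ = 2.75791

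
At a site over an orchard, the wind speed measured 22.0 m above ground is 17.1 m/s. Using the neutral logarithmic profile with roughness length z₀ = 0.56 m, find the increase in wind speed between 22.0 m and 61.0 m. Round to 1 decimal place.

Log law: V₂ = V₁ · ln(z₂/z₀)/ln(z₁/z₀) = 17.1 × 4.6907/3.6709 = 21.8507 m/s
ΔV = 21.8507 − 17.1 = 4.7507 m/s

4.8 m/s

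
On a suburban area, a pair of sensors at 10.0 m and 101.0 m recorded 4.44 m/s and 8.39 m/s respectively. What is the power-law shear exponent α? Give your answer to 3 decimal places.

α ≈ 0.275

Power law: V₂/V₁ = (z₂/z₁)^α ⇒ α = ln(V₂/V₁) / ln(z₂/z₁)
α = ln(8.39/4.44) / ln(101.0/10.0) = ln(1.8896) / ln(10.1000)
  = 0.63639 / 2.31254 = 0.27519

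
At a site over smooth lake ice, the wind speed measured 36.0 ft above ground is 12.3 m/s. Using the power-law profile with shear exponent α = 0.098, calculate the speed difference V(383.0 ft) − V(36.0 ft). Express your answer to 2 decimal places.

Power law: V₂ = V₁ · (z₂/z₁)^α = 12.3 × (10.6389)^0.098 = 15.5075 m/s
ΔV = 15.5075 − 12.3 = 3.2075 m/s

3.21 m/s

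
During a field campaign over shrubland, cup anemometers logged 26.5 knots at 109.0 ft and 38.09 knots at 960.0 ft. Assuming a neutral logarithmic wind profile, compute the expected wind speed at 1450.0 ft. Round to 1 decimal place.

40.3 knots

Log law: V ∝ ln(z/z₀). From the pair, with r = V₁/V₂ = 0.69572,
ln z₀ = (ln z₁ − r·ln z₂)/(1 − r) = (4.6913 − 0.69572×6.8669)/0.30428 = -0.2830 → z₀ = 0.7535 ft
V₃ = V₁ · ln(z₃/z₀)/ln(z₁/z₀) = 26.5 × 7.5623/4.9744 = 40.2869 knots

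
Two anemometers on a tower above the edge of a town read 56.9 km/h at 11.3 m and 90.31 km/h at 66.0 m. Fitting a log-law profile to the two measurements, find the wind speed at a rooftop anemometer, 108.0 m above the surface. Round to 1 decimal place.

Log law: V ∝ ln(z/z₀). From the pair, with r = V₁/V₂ = 0.63005,
ln z₀ = (ln z₁ − r·ln z₂)/(1 − r) = (2.4248 − 0.63005×4.1897)/0.36995 = -0.5809 → z₀ = 0.5594 m
V₃ = V₁ · ln(z₃/z₀)/ln(z₁/z₀) = 56.9 × 5.2630/3.0057 = 99.6330 km/h

99.6 km/h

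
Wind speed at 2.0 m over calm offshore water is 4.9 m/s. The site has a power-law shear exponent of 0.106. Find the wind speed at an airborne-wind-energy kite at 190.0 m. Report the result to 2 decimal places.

7.94 m/s

Power-law profile: V₂ = V₁ · (z₂/z₁)^α
V₂ = 4.9 × (190.0/2.0)^0.106 = 4.9 × (95.0000)^0.106
    = 4.9 × 1.6205 = 7.9403 m/s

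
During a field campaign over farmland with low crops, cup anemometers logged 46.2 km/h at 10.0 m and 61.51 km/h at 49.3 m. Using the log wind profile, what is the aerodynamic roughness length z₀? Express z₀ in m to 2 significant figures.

z₀ ≈ 0.081 m

Log law: V(z) ∝ ln(z/z₀). With r = V₁/V₂ = 46.2/61.51 = 0.75110,
r · ln(z₂/z₀) = ln(z₁/z₀) ⇒ ln z₀ = (ln z₁ − r·ln z₂)/(1 − r)
ln z₀ = (2.30259 − 0.75110×3.89792) / 0.24890 = -2.5116
z₀ = exp(-2.5116) = 0.08114 m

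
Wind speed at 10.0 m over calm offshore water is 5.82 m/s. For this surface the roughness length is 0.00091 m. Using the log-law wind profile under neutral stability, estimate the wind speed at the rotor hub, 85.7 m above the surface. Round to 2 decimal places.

Log law: V(z) ∝ ln(z/z₀), so V₂/V₁ = ln(z₂/z₀) / ln(z₁/z₀).
ln(85.7/0.00091) = 11.4529, ln(10.0/0.00091) = 9.3047
V₂ = 5.82 × 11.4529/9.3047 = 5.82 × 1.2309 = 7.1637 m/s

7.16 m/s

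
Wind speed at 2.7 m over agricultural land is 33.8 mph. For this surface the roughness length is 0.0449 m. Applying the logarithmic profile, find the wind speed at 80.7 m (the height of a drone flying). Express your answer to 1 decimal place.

Log law: V(z) ∝ ln(z/z₀), so V₂/V₁ = ln(z₂/z₀) / ln(z₁/z₀).
ln(80.7/0.0449) = 7.4941, ln(2.7/0.0449) = 4.0966
V₂ = 33.8 × 7.4941/4.0966 = 33.8 × 1.8293 = 61.8320 mph

61.8 mph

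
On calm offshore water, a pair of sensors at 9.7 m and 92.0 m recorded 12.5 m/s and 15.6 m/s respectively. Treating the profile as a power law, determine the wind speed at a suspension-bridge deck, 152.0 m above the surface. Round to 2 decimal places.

16.39 m/s

First find α: α = ln(V₂/V₁)/ln(z₂/z₁) = ln(15.6/12.5)/ln(92.0/9.7) = 0.22154/2.24966 = 0.0985
Extrapolate from 92.0 m to 152.0 m: V₃ = 15.6 × (152.0/92.0)^0.0985 = 15.6 × 1.0507 = 16.3907 m/s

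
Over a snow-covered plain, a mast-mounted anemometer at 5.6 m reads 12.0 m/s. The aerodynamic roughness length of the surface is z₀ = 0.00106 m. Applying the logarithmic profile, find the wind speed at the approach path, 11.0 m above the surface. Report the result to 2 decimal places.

12.95 m/s

Log law: V(z) ∝ ln(z/z₀), so V₂/V₁ = ln(z₂/z₀) / ln(z₁/z₀).
ln(11.0/0.00106) = 9.2474, ln(5.6/0.00106) = 8.5723
V₂ = 12.0 × 9.2474/8.5723 = 12.0 × 1.0788 = 12.9451 m/s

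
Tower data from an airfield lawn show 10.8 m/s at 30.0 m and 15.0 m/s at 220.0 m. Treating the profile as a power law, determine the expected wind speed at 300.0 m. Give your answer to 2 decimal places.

15.79 m/s

First find α: α = ln(V₂/V₁)/ln(z₂/z₁) = ln(15.0/10.8)/ln(220.0/30.0) = 0.32850/1.99243 = 0.1649
Extrapolate from 220.0 m to 300.0 m: V₃ = 15.0 × (300.0/220.0)^0.1649 = 15.0 × 1.0525 = 15.7870 m/s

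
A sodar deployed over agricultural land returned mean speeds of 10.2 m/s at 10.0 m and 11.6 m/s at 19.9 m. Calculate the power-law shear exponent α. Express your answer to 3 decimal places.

Power law: V₂/V₁ = (z₂/z₁)^α ⇒ α = ln(V₂/V₁) / ln(z₂/z₁)
α = ln(11.6/10.2) / ln(19.9/10.0) = ln(1.1373) / ln(1.9900)
  = 0.12862 / 0.68813 = 0.18691

α ≈ 0.187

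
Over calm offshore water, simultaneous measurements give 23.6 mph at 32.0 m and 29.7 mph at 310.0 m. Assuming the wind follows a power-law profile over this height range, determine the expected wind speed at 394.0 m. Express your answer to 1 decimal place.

30.4 mph

First find α: α = ln(V₂/V₁)/ln(z₂/z₁) = ln(29.7/23.6)/ln(310.0/32.0) = 0.22990/2.27084 = 0.1012
Extrapolate from 310.0 m to 394.0 m: V₃ = 29.7 × (394.0/310.0)^0.1012 = 29.7 × 1.0246 = 30.4298 mph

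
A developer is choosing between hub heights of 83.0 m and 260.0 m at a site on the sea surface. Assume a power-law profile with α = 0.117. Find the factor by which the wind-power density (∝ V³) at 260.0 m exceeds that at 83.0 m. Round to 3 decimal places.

1.493

Speed ratio: V_B/V_A = (z_B/z_A)^α = (260.0/83.0)^0.117 = (3.1325)^0.117 = 1.14293
Power-density ratio: P_B/P_A = (V_B/V_A)³ = (1.14293)³ = 1.49300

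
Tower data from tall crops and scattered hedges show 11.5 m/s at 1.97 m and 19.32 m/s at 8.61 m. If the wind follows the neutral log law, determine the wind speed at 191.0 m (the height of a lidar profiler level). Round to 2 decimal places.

35.75 m/s

Log law: V ∝ ln(z/z₀). From the pair, with r = V₁/V₂ = 0.59524,
ln z₀ = (ln z₁ − r·ln z₂)/(1 − r) = (0.6780 − 0.59524×2.1529)/0.40476 = -1.4909 → z₀ = 0.2252 m
V₃ = V₁ · ln(z₃/z₀)/ln(z₁/z₀) = 11.5 × 6.7432/2.1690 = 35.7530 m/s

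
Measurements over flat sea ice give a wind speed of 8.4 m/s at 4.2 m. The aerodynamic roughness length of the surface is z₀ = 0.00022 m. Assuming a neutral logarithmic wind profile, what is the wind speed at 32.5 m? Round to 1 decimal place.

Log law: V(z) ∝ ln(z/z₀), so V₂/V₁ = ln(z₂/z₀) / ln(z₁/z₀).
ln(32.5/0.00022) = 11.9031, ln(4.2/0.00022) = 9.8570
V₂ = 8.4 × 11.9031/9.8570 = 8.4 × 1.2076 = 10.1437 m/s

10.1 m/s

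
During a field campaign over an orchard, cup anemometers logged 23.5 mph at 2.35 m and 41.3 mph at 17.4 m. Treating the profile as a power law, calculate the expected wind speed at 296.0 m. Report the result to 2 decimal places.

First find α: α = ln(V₂/V₁)/ln(z₂/z₁) = ln(41.3/23.5)/ln(17.4/2.35) = 0.56386/2.00205 = 0.2816
Extrapolate from 17.4 m to 296.0 m: V₃ = 41.3 × (296.0/17.4)^0.2816 = 41.3 × 2.2214 = 91.7442 mph

91.74 mph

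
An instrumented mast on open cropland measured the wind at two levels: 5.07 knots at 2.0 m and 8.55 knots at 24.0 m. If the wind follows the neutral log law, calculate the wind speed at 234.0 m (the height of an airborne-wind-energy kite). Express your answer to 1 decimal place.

11.7 knots

Log law: V ∝ ln(z/z₀). From the pair, with r = V₁/V₂ = 0.59298,
ln z₀ = (ln z₁ − r·ln z₂)/(1 − r) = (0.6931 − 0.59298×3.1781)/0.40702 = -2.9271 → z₀ = 0.05355 m
V₃ = V₁ · ln(z₃/z₀)/ln(z₁/z₀) = 5.07 × 8.3824/3.6203 = 11.7392 knots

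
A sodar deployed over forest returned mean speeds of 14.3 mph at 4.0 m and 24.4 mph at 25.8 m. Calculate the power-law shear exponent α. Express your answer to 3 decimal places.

α ≈ 0.287

Power law: V₂/V₁ = (z₂/z₁)^α ⇒ α = ln(V₂/V₁) / ln(z₂/z₁)
α = ln(24.4/14.3) / ln(25.8/4.0) = ln(1.7063) / ln(6.4500)
  = 0.53432 / 1.86408 = 0.28664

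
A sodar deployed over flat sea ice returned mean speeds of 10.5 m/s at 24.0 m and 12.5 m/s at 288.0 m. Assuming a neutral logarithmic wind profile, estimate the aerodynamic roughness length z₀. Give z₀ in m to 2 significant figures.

Log law: V(z) ∝ ln(z/z₀). With r = V₁/V₂ = 10.5/12.5 = 0.84000,
r · ln(z₂/z₀) = ln(z₁/z₀) ⇒ ln z₀ = (ln z₁ − r·ln z₂)/(1 − r)
ln z₀ = (3.17805 − 0.84000×5.66296) / 0.16000 = -9.8677
z₀ = exp(-9.8677) = 0.00005182 m

z₀ ≈ 0.000052 m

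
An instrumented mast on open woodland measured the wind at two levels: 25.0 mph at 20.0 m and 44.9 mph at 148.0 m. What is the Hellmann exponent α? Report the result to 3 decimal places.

α ≈ 0.293

Power law: V₂/V₁ = (z₂/z₁)^α ⇒ α = ln(V₂/V₁) / ln(z₂/z₁)
α = ln(44.9/25.0) / ln(148.0/20.0) = ln(1.7960) / ln(7.4000)
  = 0.58556 / 2.00148 = 0.29256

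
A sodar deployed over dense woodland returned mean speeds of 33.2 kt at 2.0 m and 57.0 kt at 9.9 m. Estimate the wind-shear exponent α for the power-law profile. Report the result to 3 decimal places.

α ≈ 0.338

Power law: V₂/V₁ = (z₂/z₁)^α ⇒ α = ln(V₂/V₁) / ln(z₂/z₁)
α = ln(57.0/33.2) / ln(9.9/2.0) = ln(1.7169) / ln(4.9500)
  = 0.54050 / 1.59939 = 0.33794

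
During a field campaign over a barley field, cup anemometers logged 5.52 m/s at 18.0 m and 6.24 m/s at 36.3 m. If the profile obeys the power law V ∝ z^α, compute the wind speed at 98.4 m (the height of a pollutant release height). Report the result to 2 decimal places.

7.43 m/s

First find α: α = ln(V₂/V₁)/ln(z₂/z₁) = ln(6.24/5.52)/ln(36.3/18.0) = 0.12260/0.70145 = 0.1748
Extrapolate from 36.3 m to 98.4 m: V₃ = 6.24 × (98.4/36.3)^0.1748 = 6.24 × 1.1904 = 7.4282 m/s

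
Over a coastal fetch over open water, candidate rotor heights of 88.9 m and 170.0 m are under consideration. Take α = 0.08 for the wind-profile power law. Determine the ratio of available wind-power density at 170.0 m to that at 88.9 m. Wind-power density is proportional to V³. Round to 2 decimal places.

Speed ratio: V_B/V_A = (z_B/z_A)^α = (170.0/88.9)^0.08 = (1.9123)^0.08 = 1.05323
Power-density ratio: P_B/P_A = (V_B/V_A)³ = (1.05323)³ = 1.16835

1.17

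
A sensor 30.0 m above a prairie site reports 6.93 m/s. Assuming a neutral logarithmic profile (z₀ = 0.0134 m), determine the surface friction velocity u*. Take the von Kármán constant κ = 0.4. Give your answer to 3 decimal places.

u* ≈ 0.359 m/s

Log law: V(z) = (u*/κ) · ln(z/z₀) ⇒ u* = κ · V / ln(z/z₀)
u* = 0.4 × 6.93 / ln(30.0/0.0134) = 0.4 × 6.93 / 7.7137
   = 2.7720 / 7.7137 = 0.3594 m/s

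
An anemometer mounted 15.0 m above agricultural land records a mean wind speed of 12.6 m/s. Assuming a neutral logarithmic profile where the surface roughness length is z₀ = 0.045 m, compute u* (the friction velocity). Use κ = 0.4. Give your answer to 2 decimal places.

Log law: V(z) = (u*/κ) · ln(z/z₀) ⇒ u* = κ · V / ln(z/z₀)
u* = 0.4 × 12.6 / ln(15.0/0.045) = 0.4 × 12.6 / 5.8091
   = 5.0400 / 5.8091 = 0.8676 m/s

u* ≈ 0.87 m/s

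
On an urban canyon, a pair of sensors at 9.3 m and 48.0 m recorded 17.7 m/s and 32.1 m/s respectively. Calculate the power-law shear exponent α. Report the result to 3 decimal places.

α ≈ 0.363

Power law: V₂/V₁ = (z₂/z₁)^α ⇒ α = ln(V₂/V₁) / ln(z₂/z₁)
α = ln(32.1/17.7) / ln(48.0/9.3) = ln(1.8136) / ln(5.1613)
  = 0.59529 / 1.64119 = 0.36272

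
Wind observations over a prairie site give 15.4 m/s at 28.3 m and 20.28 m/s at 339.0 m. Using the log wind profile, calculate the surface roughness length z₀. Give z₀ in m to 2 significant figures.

z₀ ≈ 0.011 m

Log law: V(z) ∝ ln(z/z₀). With r = V₁/V₂ = 15.4/20.28 = 0.75937,
r · ln(z₂/z₀) = ln(z₁/z₀) ⇒ ln z₀ = (ln z₁ − r·ln z₂)/(1 − r)
ln z₀ = (3.34286 − 0.75937×5.82600) / 0.24063 = -4.4933
z₀ = exp(-4.4933) = 0.01118 m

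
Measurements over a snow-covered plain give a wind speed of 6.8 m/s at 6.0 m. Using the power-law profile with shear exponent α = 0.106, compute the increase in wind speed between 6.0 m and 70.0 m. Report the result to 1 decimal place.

2.0 m/s

Power law: V₂ = V₁ · (z₂/z₁)^α = 6.8 × (11.6667)^0.106 = 8.8228 m/s
ΔV = 8.8228 − 6.8 = 2.0228 m/s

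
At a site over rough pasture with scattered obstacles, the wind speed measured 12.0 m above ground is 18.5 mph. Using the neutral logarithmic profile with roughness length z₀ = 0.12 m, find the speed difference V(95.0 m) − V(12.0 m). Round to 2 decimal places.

8.31 mph

Log law: V₂ = V₁ · ln(z₂/z₀)/ln(z₁/z₀) = 18.5 × 6.6741/4.6052 = 26.8115 mph
ΔV = 26.8115 − 18.5 = 8.3115 mph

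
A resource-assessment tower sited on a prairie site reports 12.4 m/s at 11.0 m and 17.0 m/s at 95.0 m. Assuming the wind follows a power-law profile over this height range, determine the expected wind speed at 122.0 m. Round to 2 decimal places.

First find α: α = ln(V₂/V₁)/ln(z₂/z₁) = ln(17.0/12.4)/ln(95.0/11.0) = 0.31552/2.15598 = 0.1463
Extrapolate from 95.0 m to 122.0 m: V₃ = 17.0 × (122.0/95.0)^0.1463 = 17.0 × 1.0373 = 17.6339 m/s

17.63 m/s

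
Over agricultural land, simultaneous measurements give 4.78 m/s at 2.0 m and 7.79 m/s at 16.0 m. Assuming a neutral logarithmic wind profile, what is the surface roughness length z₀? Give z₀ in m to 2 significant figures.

z₀ ≈ 0.074 m

Log law: V(z) ∝ ln(z/z₀). With r = V₁/V₂ = 4.78/7.79 = 0.61361,
r · ln(z₂/z₀) = ln(z₁/z₀) ⇒ ln z₀ = (ln z₁ − r·ln z₂)/(1 − r)
ln z₀ = (0.69315 − 0.61361×2.77259) / 0.38639 = -2.6091
z₀ = exp(-2.6091) = 0.07360 m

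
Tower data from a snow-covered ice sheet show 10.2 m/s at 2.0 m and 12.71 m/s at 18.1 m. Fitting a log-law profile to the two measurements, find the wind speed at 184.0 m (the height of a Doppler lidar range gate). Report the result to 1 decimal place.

15.4 m/s

Log law: V ∝ ln(z/z₀). From the pair, with r = V₁/V₂ = 0.80252,
ln z₀ = (ln z₁ − r·ln z₂)/(1 − r) = (0.6931 − 0.80252×2.8959)/0.19748 = -8.2583 → z₀ = 0.0002591 m
V₃ = V₁ · ln(z₃/z₀)/ln(z₁/z₀) = 10.2 × 13.4733/8.9515 = 15.3525 m/s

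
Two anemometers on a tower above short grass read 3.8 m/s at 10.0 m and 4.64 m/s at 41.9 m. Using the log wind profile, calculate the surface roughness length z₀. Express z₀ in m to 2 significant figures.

Log law: V(z) ∝ ln(z/z₀). With r = V₁/V₂ = 3.8/4.64 = 0.81897,
r · ln(z₂/z₀) = ln(z₁/z₀) ⇒ ln z₀ = (ln z₁ − r·ln z₂)/(1 − r)
ln z₀ = (2.30259 − 0.81897×3.73529) / 0.18103 = -4.1787
z₀ = exp(-4.1787) = 0.01532 m

z₀ ≈ 0.015 m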